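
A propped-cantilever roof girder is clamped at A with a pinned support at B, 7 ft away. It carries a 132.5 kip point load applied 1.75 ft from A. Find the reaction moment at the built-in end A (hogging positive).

Release the roller at B. Primary structure: cantilever fixed at A.
Downward deflection at the released point B due to the loads:
  point load 132.5 at a = 1.75: Pa²(3L − a)/(6EI) = 1302/EI
Flexibility coefficient — unit upward force at B: δ_{BB} = L³/(3EI) = 114.3/EI.
Compatibility at B: δ_0 − R_B·δ_{BB} = 0, so R_B = 1302/114.3 = 11.39 kip.
Moment equilibrium about A: M_A = Σ(load moments about A) − R_B·L = 231.9 − 11.39×7 = 152.2 kip·ft.

M_A = 152.2 kip·ft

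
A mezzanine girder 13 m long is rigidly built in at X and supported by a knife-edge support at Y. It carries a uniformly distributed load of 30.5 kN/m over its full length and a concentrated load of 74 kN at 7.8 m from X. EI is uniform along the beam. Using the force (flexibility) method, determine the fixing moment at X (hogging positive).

Choose R_Y as the redundant. The primary structure is the cantilever fixed at X.
Free-end deflection of the primary structure under the applied loading (downward +):
  UDL 30.5: wL⁴/(8EI) = 108889/EI
  point load 74 at a = 7.8: Pa²(3L − a)/(6EI) = 23411/EI
  δ_0 = 132300/EI
Flexibility coefficient — unit upward force at Y: δ_{YY} = L³/(3EI) = 732.3/EI.
The prop prevents deflection at Y: R_Y = δ_0/δ_{YY} = 132300/732.3 = 180.7 kN.
Moment equilibrium about X: M_X = Σ(load moments about X) − R_Y·L = 3154 − 180.7×13 = 805.9 kN·m.

M_X = 805.9 kN·m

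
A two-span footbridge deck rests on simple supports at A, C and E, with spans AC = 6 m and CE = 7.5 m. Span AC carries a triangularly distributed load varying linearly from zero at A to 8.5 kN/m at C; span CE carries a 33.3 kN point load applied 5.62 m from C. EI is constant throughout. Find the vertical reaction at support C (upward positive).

Take M_C as the redundant. Released structure: two simple spans AC and CE with a hinge at C.
End slopes at the hinge C, treating each span as simply supported:
  span AC: triangular load, peak 8.5: w₀L³/(45EI) = 40.8/EI
  span CE: point load 33.3 at a = 5.62: Pab(L + b)/(6LEI) = 73.34/EI
  relative rotation θ_0 = (40.8 + 73.34)/EI = 114.1/EI
A unit hogging moment at C produces rotation L₁/(3EI) + L₂/(3EI) = 4.5/EI.
Compatibility: M_C·(L₁+L₂)/(3EI) = θ_0, giving M_C = 25.36 kN·m (hogging).
Span AC, ΣM about A with M_C applied at C: R_C^{AC}·6 = 102 + 25.36, so R_C^{AC} = 21.23 kN and R_A = 25.5 − 21.23 = 4.273 kN.
Span CE, ΣM about E: R_C^{CE}·7.5 = 62.6 + 25.36, so R_C^{CE} = 11.73 kN and R_E = 33.3 − 11.73 = 21.57 kN.
R_C = 21.23 + 11.73 = 32.96 kN.

R_C = 32.96 kN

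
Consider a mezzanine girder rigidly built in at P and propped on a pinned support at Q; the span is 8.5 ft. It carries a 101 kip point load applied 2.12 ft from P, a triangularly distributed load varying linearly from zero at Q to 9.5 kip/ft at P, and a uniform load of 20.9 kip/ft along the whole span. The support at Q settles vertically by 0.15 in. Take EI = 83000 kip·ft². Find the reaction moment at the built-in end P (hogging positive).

M_P = 418.3 kip·ft

Remove the prop at Q; the released (primary) structure is a cantilever built in at P.
Deflection at Q on the released cantilever, summing each load's contribution:
  point load 101 at a = 2.12: Pa²(3L − a)/(6EI) = 1769/EI
  triangular load, peak 9.5 at the fixed end: w₀L⁴/(30EI) = 1653/EI
  UDL 20.9: wL⁴/(8EI) = 13637/EI
  δ_0 = 17059/EI
Tip deflection under a unit load at Q: L³/(3EI) = 204.7/EI.
With EI = 83000 kip·ft²: δ_0 = 0.20553 ft and δ_{QQ} = 0.002466 ft/kip.
Compatibility — the beam at Q must follow the support down by 0.0125 ft: δ_0 − R_Q·δ_{QQ} = 0.0125, so R_Q = (0.20553 − 0.0125)/0.002466 = 78.27 kip.
Moment equilibrium about P: M_P = Σ(load moments about P) − R_Q·L = 1084 − 78.27×8.5 = 418.3 kip·ft.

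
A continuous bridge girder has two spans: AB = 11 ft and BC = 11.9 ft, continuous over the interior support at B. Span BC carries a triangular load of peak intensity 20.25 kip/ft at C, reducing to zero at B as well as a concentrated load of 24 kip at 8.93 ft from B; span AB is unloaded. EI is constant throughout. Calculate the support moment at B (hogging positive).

M_B = 104.3 kip·ft

Release continuity at B by inserting a hinge; the redundant is the internal moment M_B. The primary structure is two simply-supported spans AB and BC.
Rotations at B on the released spans (each span's end-slope, ×1/EI):
  span BC: triangular load, peak 20.25: 7w₀L³/(360EI) = 663.5/EI
  span BC: point load 24 at a = 8.93: Pab(L + b)/(6LEI) = 132.6/EI
  relative rotation θ_0 = (0 + 796.1)/EI = 796.1/EI
A unit hogging moment at B produces rotation L₁/(3EI) + L₂/(3EI) = 7.633/EI.
Compatibility: M_B·(L₁+L₂)/(3EI) = θ_0, giving M_B = 104.3 kip·ft (hogging).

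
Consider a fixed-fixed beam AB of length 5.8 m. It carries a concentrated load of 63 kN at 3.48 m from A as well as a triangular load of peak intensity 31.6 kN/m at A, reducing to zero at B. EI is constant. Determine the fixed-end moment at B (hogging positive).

Release both end moments; the primary structure is a simply-supported span AB with redundants M_A and M_B.
On the primary (simply-supported) span, the end slopes from the loading are:
  at A: point load 63 at a = 3.48: Pab(L + b)/(6LEI) = 118.7/EI
  at B: point load 63 at a = 3.48: Pab(L + a)/(6LEI) = 135.6/EI
  at A: triangular load, peak 31.6: w₀L³/(45EI) = 137/EI
  at B: triangular load, peak 31.6: 7w₀L³/(360EI) = 119.9/EI
  θ_A0 = 255.7/EI,  θ_B0 = 255.5/EI
Flexibility coefficients: a unit moment at one end gives L/(3EI) there and L/(6EI) at the far end, so f₁₁ = f₂₂ = 1.933/EI and f₁₂ = f₂₁ = 0.9667/EI.
Compatibility — zero rotation at each built-in end:
  1.933 M_A + 0.9667 M_B = 255.7
  0.9667 M_A + 1.933 M_B = 255.5
Solving the pair gives M_A = 88.23 kN·m and M_B = 88.05 kN·m (hogging).

M_B = 88.05 kN·m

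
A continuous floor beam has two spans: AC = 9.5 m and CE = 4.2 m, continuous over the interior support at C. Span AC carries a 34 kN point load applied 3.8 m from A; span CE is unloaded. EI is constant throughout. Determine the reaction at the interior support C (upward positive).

R_C = 26.52 kN

Take M_C as the redundant. Released structure: two simple spans AC and CE with a hinge at C.
End slopes at the hinge C, treating each span as simply supported:
  span AC: point load 34 at a = 3.8: Pab(L + a)/(6LEI) = 171.8/EI
  relative rotation θ_0 = (171.8 + 0)/EI = 171.8/EI
A unit hogging moment at C produces rotation L₁/(3EI) + L₂/(3EI) = 4.567/EI.
Compatibility: M_C·(L₁+L₂)/(3EI) = θ_0, giving M_C = 37.63 kN·m (hogging).
Span AC, ΣM about A with M_C applied at C: R_C^{AC}·9.5 = 129.2 + 37.63, so R_C^{AC} = 17.56 kN and R_A = 34 − 17.56 = 16.44 kN.
Span CE, ΣM about E: R_C^{CE}·4.2 = 0 + 37.63, so R_C^{CE} = 8.959 kN and R_E = 0 − 8.959 = -8.959 kN.
R_C = 17.56 + 8.959 = 26.52 kN.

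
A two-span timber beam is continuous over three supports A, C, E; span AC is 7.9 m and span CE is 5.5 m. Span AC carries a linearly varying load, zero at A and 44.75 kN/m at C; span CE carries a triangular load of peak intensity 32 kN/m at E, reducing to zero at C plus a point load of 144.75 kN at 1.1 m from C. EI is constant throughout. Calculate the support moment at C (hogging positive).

M_C = 180 kN·m

Release continuity at C by inserting a hinge; the redundant is the internal moment M_C. The primary structure is two simply-supported spans AC and CE.
End slopes at the hinge C, treating each span as simply supported:
  span AC: triangular load, peak 44.75: w₀L³/(45EI) = 490.3/EI
  span CE: triangular load, peak 32: 7w₀L³/(360EI) = 103.5/EI
  span CE: point load 144.75 at a = 1.1: Pab(L + b)/(6LEI) = 210.2/EI
  relative rotation θ_0 = (490.3 + 313.7)/EI = 804/EI
A unit hogging moment at C produces rotation L₁/(3EI) + L₂/(3EI) = 4.467/EI.
Compatibility: M_C·(L₁+L₂)/(3EI) = θ_0, giving M_C = 180 kN·m (hogging).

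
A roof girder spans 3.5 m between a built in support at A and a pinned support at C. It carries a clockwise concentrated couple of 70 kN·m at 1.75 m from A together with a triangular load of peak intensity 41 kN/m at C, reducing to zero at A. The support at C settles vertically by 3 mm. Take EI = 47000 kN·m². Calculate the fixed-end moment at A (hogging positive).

M_A = 55.08 kN·m

Release the roller at C. Primary structure: cantilever fixed at A.
Deflection at C on the released cantilever, summing each load's contribution:
  clockwise couple 70 at a = 1.75: M₀a(2L − a)/(2EI) = 321.6/EI
  triangular load, peak 41 at the free end: 11w₀L⁴/(120EI) = 564/EI
  δ_0 = 885.5/EI
Flexibility coefficient — unit upward force at C: δ_{CC} = L³/(3EI) = 14.29/EI.
With EI = 47000 kN·m²: δ_0 = 0.018841 m and δ_{CC} = 0.000304 m/kN.
Compatibility — the beam at C must follow the support down by 0.003 m: δ_0 − R_C·δ_{CC} = 0.003, so R_C = (0.018841 − 0.003)/0.000304 = 52.1 kN.
Moment equilibrium about A: M_A = Σ(load moments about A) − R_C·L = 237.4 − 52.1×3.5 = 55.08 kN·m.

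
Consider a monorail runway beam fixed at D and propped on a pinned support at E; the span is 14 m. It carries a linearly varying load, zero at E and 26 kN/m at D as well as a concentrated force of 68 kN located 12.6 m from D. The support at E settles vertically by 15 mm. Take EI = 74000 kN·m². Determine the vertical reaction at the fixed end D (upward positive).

R_D = 157 kN

Remove the prop at E; the released (primary) structure is a cantilever built in at D.
Deflection at E on the released cantilever, summing each load's contribution:
  triangular load, peak 26 at the fixed end: w₀L⁴/(30EI) = 33294/EI
  point load 68 at a = 12.6: Pa²(3L − a)/(6EI) = 52899/EI
  δ_0 = 86193/EI
Flexibility coefficient — unit upward force at E: δ_{EE} = L³/(3EI) = 914.7/EI.
With EI = 74000 kN·m²: δ_0 = 1.1648 m and δ_{EE} = 0.01236 m/kN.
Compatibility — the beam at E must follow the support down by 0.015 m: δ_0 − R_E·δ_{EE} = 0.015, so R_E = (1.1648 − 0.015)/0.01236 = 93.02 kN.
Vertical equilibrium: R_D = ΣP − R_E = 250 − 93.02 = 157 kN.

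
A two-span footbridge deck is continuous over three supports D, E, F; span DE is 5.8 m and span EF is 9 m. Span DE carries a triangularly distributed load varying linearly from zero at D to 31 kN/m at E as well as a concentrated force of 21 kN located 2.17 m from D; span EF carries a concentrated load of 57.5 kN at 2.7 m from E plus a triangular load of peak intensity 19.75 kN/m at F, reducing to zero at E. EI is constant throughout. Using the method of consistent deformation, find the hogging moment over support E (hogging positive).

M_E = 147.8 kN·m

Release continuity at E by inserting a hinge; the redundant is the internal moment M_E. The primary structure is two simply-supported spans DE and EF.
Discontinuity in slope at E on the released structure — sum the simple-span end rotations:
  span DE: triangular load, peak 31: w₀L³/(45EI) = 134.4/EI
  span DE: point load 21 at a = 2.17: Pab(L + a)/(6LEI) = 37.88/EI
  span EF: point load 57.5 at a = 2.7: Pab(L + b)/(6LEI) = 277.1/EI
  span EF: triangular load, peak 19.75: 7w₀L³/(360EI) = 280/EI
  relative rotation θ_0 = (172.3 + 557.1)/EI = 729.4/EI
A unit hogging moment at E produces rotation L₁/(3EI) + L₂/(3EI) = 4.933/EI.
Compatibility: M_E·(L₁+L₂)/(3EI) = θ_0, giving M_E = 147.8 kN·m (hogging).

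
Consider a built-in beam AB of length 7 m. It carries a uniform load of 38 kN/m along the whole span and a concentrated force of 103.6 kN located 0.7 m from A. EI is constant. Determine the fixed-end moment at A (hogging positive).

Release both end moments; the primary structure is a simply-supported span AB with redundants M_A and M_B.
End rotations of the released simple span under the applied load (×1/EI):
  at A: UDL 38: wL³/(24EI) = 543.1/EI
  at B: UDL 38: wL³/(24EI) = 543.1/EI
  at A: point load 103.6 at a = 0.7: Pab(L + b)/(6LEI) = 144.7/EI
  at B: point load 103.6 at a = 0.7: Pab(L + a)/(6LEI) = 83.76/EI
  θ_A0 = 687.8/EI,  θ_B0 = 626.8/EI
Flexibility coefficients: a unit moment at one end gives L/(3EI) there and L/(6EI) at the far end, so f₁₁ = f₂₂ = 2.333/EI and f₁₂ = f₂₁ = 1.167/EI.
Compatibility — zero rotation at each built-in end:
  2.333 M_A + 1.167 M_B = 687.8
  1.167 M_A + 2.333 M_B = 626.8
Solving the pair gives M_A = 213.9 kN·m and M_B = 161.7 kN·m (hogging).

M_A = 213.9 kN·m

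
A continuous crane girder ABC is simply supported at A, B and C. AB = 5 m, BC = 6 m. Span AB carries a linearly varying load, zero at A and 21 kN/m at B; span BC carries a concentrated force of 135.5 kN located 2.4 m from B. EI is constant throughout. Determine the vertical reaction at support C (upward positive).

R_C = 37.36 kN

Release continuity at B by inserting a hinge; the redundant is the internal moment M_B. The primary structure is two simply-supported spans AB and BC.
Rotations at B on the released spans (each span's end-slope, ×1/EI):
  span AB: triangular load, peak 21: w₀L³/(45EI) = 58.33/EI
  span BC: point load 135.5 at a = 2.4: Pab(L + b)/(6LEI) = 312.2/EI
  relative rotation θ_0 = (58.33 + 312.2)/EI = 370.5/EI
A unit hogging moment at B produces rotation L₁/(3EI) + L₂/(3EI) = 3.667/EI.
Slope continuity at B: θ_0 = M_B·3.667/EI, so M_B = 370.5/3.667 = 101.1 kN·m (hogging).
Span BC, ΣM about C: R_B^{BC}·6 = 487.8 + 101.1, so R_B^{BC} = 98.14 kN and R_C = 135.5 − 98.14 = 37.36 kN.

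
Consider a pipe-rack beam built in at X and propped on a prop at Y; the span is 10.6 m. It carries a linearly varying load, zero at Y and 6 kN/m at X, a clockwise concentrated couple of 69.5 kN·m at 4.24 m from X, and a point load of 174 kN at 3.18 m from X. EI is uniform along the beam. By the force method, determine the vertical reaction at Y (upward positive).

Release the roller at Y. Primary structure: cantilever fixed at X.
Primary-structure tip deflection at Y by superposition:
  triangular load, peak 6 at the fixed end: w₀L⁴/(30EI) = 2525/EI
  clockwise couple 69.5 at a = 4.24: M₀a(2L − a)/(2EI) = 2499/EI
  point load 174 at a = 3.18: Pa²(3L − a)/(6EI) = 8393/EI
  δ_0 = 13417/EI
Flexibility coefficient — unit upward force at Y: δ_{YY} = L³/(3EI) = 397/EI.
The prop prevents deflection at Y: R_Y = δ_0/δ_{YY} = 13417/397 = 33.8 kN.

R_Y = 33.8 kN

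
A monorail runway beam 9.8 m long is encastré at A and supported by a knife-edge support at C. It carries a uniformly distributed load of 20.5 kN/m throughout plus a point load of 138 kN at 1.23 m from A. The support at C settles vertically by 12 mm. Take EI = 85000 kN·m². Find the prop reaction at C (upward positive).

Choose R_C as the redundant. The primary structure is the cantilever fixed at A.
Primary-structure tip deflection at C by superposition:
  UDL 20.5: wL⁴/(8EI) = 23636/EI
  point load 138 at a = 1.23: Pa²(3L − a)/(6EI) = 980.2/EI
  δ_0 = 24616/EI
Flexibility coefficient — unit upward force at C: δ_{CC} = L³/(3EI) = 313.7/EI.
With EI = 85000 kN·m²: δ_0 = 0.2896 m and δ_{CC} = 0.003691 m/kN.
Compatibility — the beam at C must follow the support down by 0.012 m: δ_0 − R_C·δ_{CC} = 0.012, so R_C = (0.2896 − 0.012)/0.003691 = 75.21 kN.

R_C = 75.21 kN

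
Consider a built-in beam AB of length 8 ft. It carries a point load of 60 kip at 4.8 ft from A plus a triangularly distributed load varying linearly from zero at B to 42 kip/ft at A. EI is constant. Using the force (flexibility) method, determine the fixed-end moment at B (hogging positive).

M_B = 158.7 kip·ft

Take the two fixed-end moments M_A, M_B as redundants; the released structure is the simple span AB.
Simple-span end rotations at A and B under the given loads:
  at A: point load 60 at a = 4.8: Pab(L + b)/(6LEI) = 215/EI
  at B: point load 60 at a = 4.8: Pab(L + a)/(6LEI) = 245.8/EI
  at A: triangular load, peak 42: w₀L³/(45EI) = 477.9/EI
  at B: triangular load, peak 42: 7w₀L³/(360EI) = 418.1/EI
  θ_A0 = 692.9/EI,  θ_B0 = 663.9/EI
Flexibility coefficients: a unit moment at one end gives L/(3EI) there and L/(6EI) at the far end, so f₁₁ = f₂₂ = 2.667/EI and f₁₂ = f₂₁ = 1.333/EI.
Compatibility — zero rotation at each built-in end:
  2.667 M_A + 1.333 M_B = 692.9
  1.333 M_A + 2.667 M_B = 663.9
Solving the pair gives M_A = 180.5 kip·ft and M_B = 158.7 kip·ft (hogging).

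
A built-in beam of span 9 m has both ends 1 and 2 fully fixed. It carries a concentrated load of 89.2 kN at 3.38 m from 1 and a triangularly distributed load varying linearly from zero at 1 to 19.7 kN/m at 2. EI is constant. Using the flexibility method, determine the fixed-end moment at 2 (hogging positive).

Release both end moments; the primary structure is a simply-supported span 12 with redundants M_1 and M_2.
End rotations of the released simple span under the applied load (×1/EI):
  at 1: point load 89.2 at a = 3.38: Pab(L + b)/(6LEI) = 458.7/EI
  at 2: point load 89.2 at a = 3.38: Pab(L + a)/(6LEI) = 388.5/EI
  at 1: triangular load, peak 19.7: 7w₀L³/(360EI) = 279.2/EI
  at 2: triangular load, peak 19.7: w₀L³/(45EI) = 319.1/EI
  θ_10 = 738/EI,  θ_20 = 707.6/EI
Flexibility coefficients: a unit moment at one end gives L/(3EI) there and L/(6EI) at the far end, so f₁₁ = f₂₂ = 3/EI and f₁₂ = f₂₁ = 1.5/EI.
Compatibility — zero rotation at each built-in end:
  3 M_1 + 1.5 M_2 = 738
  1.5 M_1 + 3 M_2 = 707.6
Solving the pair gives M_1 = 170.8 kN·m and M_2 = 150.5 kN·m (hogging).

M_2 = 150.5 kN·m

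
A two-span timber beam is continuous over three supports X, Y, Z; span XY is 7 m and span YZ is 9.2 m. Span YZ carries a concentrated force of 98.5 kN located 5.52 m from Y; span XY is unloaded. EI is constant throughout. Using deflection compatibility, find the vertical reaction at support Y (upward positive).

Release continuity at Y by inserting a hinge; the redundant is the internal moment M_Y. The primary structure is two simply-supported spans XY and YZ.
Rotations at Y on the released spans (each span's end-slope, ×1/EI):
  span YZ: point load 98.5 at a = 5.52: Pab(L + b)/(6LEI) = 466.9/EI
  relative rotation θ_0 = (0 + 466.9)/EI = 466.9/EI
A unit hogging moment at Y produces rotation L₁/(3EI) + L₂/(3EI) = 5.4/EI.
Compatibility: M_Y·(L₁+L₂)/(3EI) = θ_0, giving M_Y = 86.46 kN·m (hogging).
Span XY, ΣM about X with M_Y applied at Y: R_Y^{XY}·7 = 0 + 86.46, so R_Y^{XY} = 12.35 kN and R_X = 0 − 12.35 = -12.35 kN.
Span YZ, ΣM about Z: R_Y^{YZ}·9.2 = 362.5 + 86.46, so R_Y^{YZ} = 48.8 kN and R_Z = 98.5 − 48.8 = 49.7 kN.
R_Y = 12.35 + 48.8 = 61.15 kN.

R_Y = 61.15 kN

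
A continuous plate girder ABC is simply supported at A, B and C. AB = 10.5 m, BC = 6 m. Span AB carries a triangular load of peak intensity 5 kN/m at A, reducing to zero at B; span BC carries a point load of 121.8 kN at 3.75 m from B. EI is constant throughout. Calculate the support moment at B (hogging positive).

M_B = 63.28 kN·m

Take M_B as the redundant. Released structure: two simple spans AB and BC with a hinge at B.
Rotations at B on the released spans (each span's end-slope, ×1/EI):
  span AB: triangular load, peak 5: 7w₀L³/(360EI) = 112.5/EI
  span BC: point load 121.8 at a = 3.75: Pab(L + b)/(6LEI) = 235.5/EI
  relative rotation θ_0 = (112.5 + 235.5)/EI = 348.1/EI
A unit hogging moment at B produces rotation L₁/(3EI) + L₂/(3EI) = 5.5/EI.
Compatibility: M_B·(L₁+L₂)/(3EI) = θ_0, giving M_B = 63.28 kN·m (hogging).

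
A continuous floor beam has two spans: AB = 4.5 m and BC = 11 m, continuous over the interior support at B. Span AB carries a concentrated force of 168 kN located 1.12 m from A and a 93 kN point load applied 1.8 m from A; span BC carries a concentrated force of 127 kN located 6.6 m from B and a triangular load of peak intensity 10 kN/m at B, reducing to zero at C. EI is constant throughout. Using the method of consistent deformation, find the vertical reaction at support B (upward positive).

Take M_B as the redundant. Released structure: two simple spans AB and BC with a hinge at B.
End slopes at the hinge B, treating each span as simply supported:
  span AB: point load 168 at a = 1.12: Pab(L + a)/(6LEI) = 132.4/EI
  span AB: point load 93 at a = 1.8: Pab(L + a)/(6LEI) = 105.5/EI
  span BC: point load 127 at a = 6.6: Pab(L + b)/(6LEI) = 860.6/EI
  span BC: triangular load, peak 10: w₀L³/(45EI) = 295.8/EI
  relative rotation θ_0 = (237.8 + 1156)/EI = 1394/EI
A unit hogging moment at B produces rotation L₁/(3EI) + L₂/(3EI) = 5.167/EI.
Slope continuity at B: θ_0 = M_B·5.167/EI, so M_B = 1394/5.167 = 269.8 kN·m (hogging).
Span AB, ΣM about A with M_B applied at B: R_B^{AB}·4.5 = 355.6 + 269.8, so R_B^{AB} = 139 kN and R_A = 261 − 139 = 122 kN.
Span BC, ΣM about C: R_B^{BC}·11 = 962.1 + 269.8, so R_B^{BC} = 112 kN and R_C = 182 − 112 = 70 kN.
R_B = 139 + 112 = 251 kN.

R_B = 251 kN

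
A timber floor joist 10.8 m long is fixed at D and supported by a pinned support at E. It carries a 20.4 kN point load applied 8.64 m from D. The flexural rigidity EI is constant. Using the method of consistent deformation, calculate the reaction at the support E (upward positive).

Take the reaction at E as the redundant and release it; the primary structure is a cantilever fixed at D.
Downward deflection at the released point E due to the loads:
  point load 20.4 at a = 8.64: Pa²(3L − a)/(6EI) = 6030/EI
Flexibility coefficient — unit upward force at E: δ_{EE} = L³/(3EI) = 419.9/EI.
Compatibility at E: δ_0 − R_E·δ_{EE} = 0, so R_E = 6030/419.9 = 14.36 kN.

R_E = 14.36 kN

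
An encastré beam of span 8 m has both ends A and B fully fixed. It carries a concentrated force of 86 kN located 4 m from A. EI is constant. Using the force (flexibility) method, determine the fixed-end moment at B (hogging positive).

Take the two fixed-end moments M_A, M_B as redundants; the released structure is the simple span AB.
End rotations of the released simple span under the applied load (×1/EI):
  at A: point load 86 at a = 4: Pab(L + b)/(6LEI) = 344/EI
  at B: point load 86 at a = 4: Pab(L + a)/(6LEI) = 344/EI
  θ_A0 = 344/EI,  θ_B0 = 344/EI
Flexibility coefficients: a unit moment at one end gives L/(3EI) there and L/(6EI) at the far end, so f₁₁ = f₂₂ = 2.667/EI and f₁₂ = f₂₁ = 1.333/EI.
Compatibility — zero rotation at each built-in end:
  2.667 M_A + 1.333 M_B = 344
  1.333 M_A + 2.667 M_B = 344
Solving the pair gives M_A = 86 kN·m and M_B = 86 kN·m (hogging).

M_B = 86 kN·m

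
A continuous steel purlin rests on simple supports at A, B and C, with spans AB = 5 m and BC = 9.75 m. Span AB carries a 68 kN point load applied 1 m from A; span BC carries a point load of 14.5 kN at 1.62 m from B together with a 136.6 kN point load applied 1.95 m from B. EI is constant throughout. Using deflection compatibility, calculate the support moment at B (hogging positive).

M_B = 149.7 kN·m

Release continuity at B by inserting a hinge; the redundant is the internal moment M_B. The primary structure is two simply-supported spans AB and BC.
End slopes at the hinge B, treating each span as simply supported:
  span AB: point load 68 at a = 1: Pab(L + a)/(6LEI) = 54.4/EI
  span BC: point load 14.5 at a = 1.62: Pab(L + b)/(6LEI) = 58.37/EI
  span BC: point load 136.6 at a = 1.95: Pab(L + b)/(6LEI) = 623.3/EI
  relative rotation θ_0 = (54.4 + 681.7)/EI = 736.1/EI
A unit hogging moment at B produces rotation L₁/(3EI) + L₂/(3EI) = 4.917/EI.
Compatibility: M_B·(L₁+L₂)/(3EI) = θ_0, giving M_B = 149.7 kN·m (hogging).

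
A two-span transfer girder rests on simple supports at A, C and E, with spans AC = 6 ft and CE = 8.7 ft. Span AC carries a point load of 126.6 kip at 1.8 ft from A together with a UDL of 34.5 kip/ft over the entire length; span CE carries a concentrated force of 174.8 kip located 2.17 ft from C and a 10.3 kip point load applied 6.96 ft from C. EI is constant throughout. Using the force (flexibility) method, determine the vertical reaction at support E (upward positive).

R_E = 22.15 kip

Insert a hinge at C; M_C is the redundant, and each span becomes simply supported.
End slopes at the hinge C, treating each span as simply supported:
  span AC: point load 126.6 at a = 1.8: Pab(L + a)/(6LEI) = 207.4/EI
  span AC: UDL 34.5: wL³/(24EI) = 310.5/EI
  span CE: point load 174.8 at a = 2.17: Pab(L + b)/(6LEI) = 722.7/EI
  span CE: point load 10.3 at a = 6.96: Pab(L + b)/(6LEI) = 24.95/EI
  relative rotation θ_0 = (517.9 + 747.6)/EI = 1265/EI
A unit hogging moment at C produces rotation L₁/(3EI) + L₂/(3EI) = 4.9/EI.
Compatibility: M_C·(L₁+L₂)/(3EI) = θ_0, giving M_C = 258.3 kip·ft (hogging).
Span CE, ΣM about E: R_C^{CE}·8.7 = 1159 + 258.3, so R_C^{CE} = 162.9 kip and R_E = 185.1 − 162.9 = 22.15 kip.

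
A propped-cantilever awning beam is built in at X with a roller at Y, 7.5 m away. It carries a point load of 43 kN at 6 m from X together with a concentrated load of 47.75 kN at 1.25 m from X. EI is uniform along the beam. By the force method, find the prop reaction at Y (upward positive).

Choose R_Y as the redundant. The primary structure is the cantilever fixed at X.
Downward deflection at the released point Y due to the loads:
  point load 43 at a = 6: Pa²(3L − a)/(6EI) = 4257/EI
  point load 47.75 at a = 1.25: Pa²(3L − a)/(6EI) = 264.2/EI
  δ_0 = 4521/EI
Flexibility coefficient — unit upward force at Y: δ_{YY} = L³/(3EI) = 140.6/EI.
The prop prevents deflection at Y: R_Y = δ_0/δ_{YY} = 4521/140.6 = 32.15 kN.

R_Y = 32.15 kN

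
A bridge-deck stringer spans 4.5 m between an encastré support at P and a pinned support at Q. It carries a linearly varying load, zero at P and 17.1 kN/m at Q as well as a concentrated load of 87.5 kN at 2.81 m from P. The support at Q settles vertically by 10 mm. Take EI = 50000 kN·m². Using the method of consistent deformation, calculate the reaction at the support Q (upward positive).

Release the roller at Q. Primary structure: cantilever fixed at P.
Primary-structure tip deflection at Q by superposition:
  triangular load, peak 17.1 at the free end: 11w₀L⁴/(120EI) = 642.8/EI
  point load 87.5 at a = 2.81: Pa²(3L − a)/(6EI) = 1231/EI
  δ_0 = 1874/EI
Flexibility coefficient — unit upward force at Q: δ_{QQ} = L³/(3EI) = 30.38/EI.
With EI = 50000 kN·m²: δ_0 = 0.037475 m and δ_{QQ} = 0.000607 m/kN.
Compatibility — the beam at Q must follow the support down by 0.01 m: δ_0 − R_Q·δ_{QQ} = 0.01, so R_Q = (0.037475 − 0.01)/0.000607 = 45.23 kN.

R_Q = 45.23 kN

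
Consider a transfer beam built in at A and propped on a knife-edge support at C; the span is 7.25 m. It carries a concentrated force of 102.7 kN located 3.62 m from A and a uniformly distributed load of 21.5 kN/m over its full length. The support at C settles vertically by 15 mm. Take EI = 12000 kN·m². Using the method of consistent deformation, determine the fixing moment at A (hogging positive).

Take the reaction at C as the redundant and release it; the primary structure is a cantilever fixed at A.
Primary-structure tip deflection at C by superposition:
  point load 102.7 at a = 3.62: Pa²(3L − a)/(6EI) = 4067/EI
  UDL 21.5: wL⁴/(8EI) = 7425/EI
  δ_0 = 11492/EI
Tip deflection under a unit load at C: L³/(3EI) = 127/EI.
With EI = 12000 kN·m²: δ_0 = 0.95764 m and δ_{CC} = 0.010586 m/kN.
Compatibility — the beam at C must follow the support down by 0.015 m: δ_0 − R_C·δ_{CC} = 0.015, so R_C = (0.95764 − 0.015)/0.010586 = 89.05 kN.
Moment equilibrium about A: M_A = Σ(load moments about A) − R_C·L = 936.8 − 89.05×7.25 = 291.2 kN·m.

M_A = 291.2 kN·m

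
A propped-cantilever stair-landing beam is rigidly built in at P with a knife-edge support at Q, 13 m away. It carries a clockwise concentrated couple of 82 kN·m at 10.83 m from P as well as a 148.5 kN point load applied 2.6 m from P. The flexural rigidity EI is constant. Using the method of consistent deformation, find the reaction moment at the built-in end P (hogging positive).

M_P = 240.4 kN·m

Take the reaction at Q as the redundant and release it; the primary structure is a cantilever fixed at P.
Deflection at Q on the released cantilever, summing each load's contribution:
  clockwise couple 82 at a = 10.83: M₀a(2L − a)/(2EI) = 6736/EI
  point load 148.5 at a = 2.6: Pa²(3L − a)/(6EI) = 6090/EI
  δ_0 = 12826/EI
Tip deflection under a unit load at Q: L³/(3EI) = 732.3/EI.
Compatibility at Q: δ_0 − R_Q·δ_{QQ} = 0, so R_Q = 12826/732.3 = 17.51 kN.
Moment equilibrium about P: M_P = Σ(load moments about P) − R_Q·L = 468.1 − 17.51×13 = 240.4 kN·m.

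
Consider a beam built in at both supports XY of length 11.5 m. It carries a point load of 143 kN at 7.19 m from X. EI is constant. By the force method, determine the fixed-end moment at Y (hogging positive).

Take the two fixed-end moments M_X, M_Y as redundants; the released structure is the simple span XY.
Simple-span end rotations at X and Y under the given loads:
  at X: point load 143 at a = 7.19: Pab(L + b)/(6LEI) = 1015/EI
  at Y: point load 143 at a = 7.19: Pab(L + a)/(6LEI) = 1200/EI
  θ_X0 = 1015/EI,  θ_Y0 = 1200/EI
Flexibility coefficients: a unit moment at one end gives L/(3EI) there and L/(6EI) at the far end, so f₁₁ = f₂₂ = 3.833/EI and f₁₂ = f₂₁ = 1.917/EI.
Compatibility — zero rotation at each built-in end:
  3.833 M_X + 1.917 M_Y = 1015
  1.917 M_X + 3.833 M_Y = 1200
Solving the pair gives M_X = 144.4 kN·m and M_Y = 240.9 kN·m (hogging).

M_Y = 240.9 kN·m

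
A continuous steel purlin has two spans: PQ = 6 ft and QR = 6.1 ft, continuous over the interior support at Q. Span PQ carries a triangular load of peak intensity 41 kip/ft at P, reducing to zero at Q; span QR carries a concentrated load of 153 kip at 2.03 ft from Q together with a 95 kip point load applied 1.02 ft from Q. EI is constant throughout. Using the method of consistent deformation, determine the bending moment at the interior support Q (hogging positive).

M_Q = 167.1 kip·ft

Release continuity at Q by inserting a hinge; the redundant is the internal moment M_Q. The primary structure is two simply-supported spans PQ and QR.
Rotations at Q on the released spans (each span's end-slope, ×1/EI):
  span PQ: triangular load, peak 41: 7w₀L³/(360EI) = 172.2/EI
  span QR: point load 153 at a = 2.03: Pab(L + b)/(6LEI) = 351.3/EI
  span QR: point load 95 at a = 1.02: Pab(L + b)/(6LEI) = 150.4/EI
  relative rotation θ_0 = (172.2 + 501.6)/EI = 673.8/EI
A unit hogging moment at Q produces rotation L₁/(3EI) + L₂/(3EI) = 4.033/EI.
Slope continuity at Q: θ_0 = M_Q·4.033/EI, so M_Q = 673.8/4.033 = 167.1 kip·ft (hogging).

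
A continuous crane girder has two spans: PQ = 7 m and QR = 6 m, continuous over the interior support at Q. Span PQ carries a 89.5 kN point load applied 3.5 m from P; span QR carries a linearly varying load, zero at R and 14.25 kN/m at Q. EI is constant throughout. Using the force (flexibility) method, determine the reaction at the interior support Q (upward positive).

R_Q = 97.71 kN

Take M_Q as the redundant. Released structure: two simple spans PQ and QR with a hinge at Q.
End slopes at the hinge Q, treating each span as simply supported:
  span PQ: point load 89.5 at a = 3.5: Pab(L + a)/(6LEI) = 274.1/EI
  span QR: triangular load, peak 14.25: w₀L³/(45EI) = 68.4/EI
  relative rotation θ_0 = (274.1 + 68.4)/EI = 342.5/EI
A unit hogging moment at Q produces rotation L₁/(3EI) + L₂/(3EI) = 4.333/EI.
Slope continuity at Q: θ_0 = M_Q·4.333/EI, so M_Q = 342.5/4.333 = 79.04 kN·m (hogging).
Span PQ, ΣM about P with M_Q applied at Q: R_Q^{PQ}·7 = 313.2 + 79.04, so R_Q^{PQ} = 56.04 kN and R_P = 89.5 − 56.04 = 33.46 kN.
Span QR, ΣM about R: R_Q^{QR}·6 = 171 + 79.04, so R_Q^{QR} = 41.67 kN and R_R = 42.75 − 41.67 = 1.077 kN.
R_Q = 56.04 + 41.67 = 97.71 kN.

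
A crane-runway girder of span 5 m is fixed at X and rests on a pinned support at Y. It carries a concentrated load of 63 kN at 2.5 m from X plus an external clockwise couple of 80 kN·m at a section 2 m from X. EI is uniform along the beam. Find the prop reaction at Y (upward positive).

R_Y = 35.05 kN

Release the roller at Y. Primary structure: cantilever fixed at X.
Primary-structure tip deflection at Y by superposition:
  point load 63 at a = 2.5: Pa²(3L − a)/(6EI) = 820.3/EI
  clockwise couple 80 at a = 2: M₀a(2L − a)/(2EI) = 640/EI
  δ_0 = 1460/EI
Flexibility coefficient — unit upward force at Y: δ_{YY} = L³/(3EI) = 41.67/EI.
The prop prevents deflection at Y: R_Y = δ_0/δ_{YY} = 1460/41.67 = 35.05 kN.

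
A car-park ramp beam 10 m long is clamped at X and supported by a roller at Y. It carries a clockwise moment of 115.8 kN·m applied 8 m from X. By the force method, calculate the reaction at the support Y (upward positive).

R_Y = 16.68 kN

Take the reaction at Y as the redundant and release it; the primary structure is a cantilever fixed at X.
Deflection at Y on the released cantilever, summing each load's contribution:
  clockwise couple 115.8 at a = 8: M₀a(2L − a)/(2EI) = 5558/EI
Flexibility coefficient — unit upward force at Y: δ_{YY} = L³/(3EI) = 333.3/EI.
Compatibility at Y: δ_0 − R_Y·δ_{YY} = 0, so R_Y = 5558/333.3 = 16.68 kN.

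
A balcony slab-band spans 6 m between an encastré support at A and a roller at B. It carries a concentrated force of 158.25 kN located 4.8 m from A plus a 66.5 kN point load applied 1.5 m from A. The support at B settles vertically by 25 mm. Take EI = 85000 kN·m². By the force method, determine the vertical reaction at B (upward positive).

R_B = 87.61 kN

Take the reaction at B as the redundant and release it; the primary structure is a cantilever fixed at A.
Downward deflection at the released point B due to the loads:
  point load 158.25 at a = 4.8: Pa²(3L − a)/(6EI) = 8021/EI
  point load 66.5 at a = 1.5: Pa²(3L − a)/(6EI) = 411.5/EI
  δ_0 = 8433/EI
Tip deflection under a unit load at B: L³/(3EI) = 72/EI.
With EI = 85000 kN·m²: δ_0 = 0.09921 m and δ_{BB} = 0.000847 m/kN.
Compatibility — the beam at B must follow the support down by 0.025 m: δ_0 − R_B·δ_{BB} = 0.025, so R_B = (0.09921 − 0.025)/0.000847 = 87.61 kN.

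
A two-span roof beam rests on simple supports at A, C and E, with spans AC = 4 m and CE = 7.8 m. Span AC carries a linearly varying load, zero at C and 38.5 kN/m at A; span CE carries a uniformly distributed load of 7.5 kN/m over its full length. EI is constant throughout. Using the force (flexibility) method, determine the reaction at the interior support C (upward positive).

Release continuity at C by inserting a hinge; the redundant is the internal moment M_C. The primary structure is two simply-supported spans AC and CE.
Rotations at C on the released spans (each span's end-slope, ×1/EI):
  span AC: triangular load, peak 38.5: 7w₀L³/(360EI) = 47.91/EI
  span CE: UDL 7.5: wL³/(24EI) = 148.3/EI
  relative rotation θ_0 = (47.91 + 148.3)/EI = 196.2/EI
A unit hogging moment at C produces rotation L₁/(3EI) + L₂/(3EI) = 3.933/EI.
Slope continuity at C: θ_0 = M_C·3.933/EI, so M_C = 196.2/3.933 = 49.88 kN·m (hogging).
Span AC, ΣM about A with M_C applied at C: R_C^{AC}·4 = 102.7 + 49.88, so R_C^{AC} = 38.14 kN and R_A = 77 − 38.14 = 38.86 kN.
Span CE, ΣM about E: R_C^{CE}·7.8 = 228.2 + 49.88, so R_C^{CE} = 35.65 kN and R_E = 58.5 − 35.65 = 22.85 kN.
R_C = 38.14 + 35.65 = 73.78 kN.

R_C = 73.78 kN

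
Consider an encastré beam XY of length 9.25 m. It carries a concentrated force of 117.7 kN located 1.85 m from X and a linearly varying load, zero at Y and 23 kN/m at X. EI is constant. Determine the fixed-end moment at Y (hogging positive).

Release both end moments; the primary structure is a simply-supported span XY with redundants M_X and M_Y.
On the primary (simply-supported) span, the end slopes from the loading are:
  at X: point load 117.7 at a = 1.85: Pab(L + b)/(6LEI) = 483.4/EI
  at Y: point load 117.7 at a = 1.85: Pab(L + a)/(6LEI) = 322.3/EI
  at X: triangular load, peak 23: w₀L³/(45EI) = 404.5/EI
  at Y: triangular load, peak 23: 7w₀L³/(360EI) = 354/EI
  θ_X0 = 887.9/EI,  θ_Y0 = 676.2/EI
Flexibility coefficients: a unit moment at one end gives L/(3EI) there and L/(6EI) at the far end, so f₁₁ = f₂₂ = 3.083/EI and f₁₂ = f₂₁ = 1.542/EI.
Compatibility — zero rotation at each built-in end:
  3.083 M_X + 1.542 M_Y = 887.9
  1.542 M_X + 3.083 M_Y = 676.2
Solving the pair gives M_X = 237.8 kN·m and M_Y = 100.4 kN·m (hogging).

M_Y = 100.4 kN·m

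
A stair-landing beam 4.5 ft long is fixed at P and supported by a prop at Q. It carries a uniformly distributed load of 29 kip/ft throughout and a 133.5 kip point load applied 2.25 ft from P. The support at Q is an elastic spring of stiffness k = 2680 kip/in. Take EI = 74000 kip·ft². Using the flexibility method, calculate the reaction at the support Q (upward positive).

R_Q = 84.27 kip

Choose R_Q as the redundant. The primary structure is the cantilever fixed at P.
Deflection at Q on the released cantilever, summing each load's contribution:
  UDL 29: wL⁴/(8EI) = 1486/EI
  point load 133.5 at a = 2.25: Pa²(3L − a)/(6EI) = 1267/EI
  δ_0 = 2754/EI
Tip deflection under a unit load at Q: L³/(3EI) = 30.38/EI.
With EI = 74000 kip·ft²: δ_0 = 0.037212 ft and δ_{QQ} = 0.00041 ft/kip.
Compatibility — the spring shortens by R_Q/k under the reaction it provides: δ_0 − R_Q·δ_{QQ} = R_Q/k. With 1/k = 1/(2680×12) ft/kip = 0.000031 ft/kip, R_Q = δ_0 / (δ_{QQ} + 1/k) = 0.037212 / (0.00041 + 0.000031) = 84.27 kip.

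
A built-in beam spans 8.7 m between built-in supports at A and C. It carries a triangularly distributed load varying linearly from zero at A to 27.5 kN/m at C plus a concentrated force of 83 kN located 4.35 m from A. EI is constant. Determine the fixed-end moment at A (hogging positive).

M_A = 159.6 kN·m

Release both end moments; the primary structure is a simply-supported span AC with redundants M_A and M_C.
On the primary (simply-supported) span, the end slopes from the loading are:
  at A: triangular load, peak 27.5: 7w₀L³/(360EI) = 352.1/EI
  at C: triangular load, peak 27.5: w₀L³/(45EI) = 402.4/EI
  at A: point load 83 at a = 4.35: Pab(L + b)/(6LEI) = 392.6/EI
  at C: point load 83 at a = 4.35: Pab(L + a)/(6LEI) = 392.6/EI
  θ_A0 = 744.8/EI,  θ_C0 = 795.1/EI
Flexibility coefficients: a unit moment at one end gives L/(3EI) there and L/(6EI) at the far end, so f₁₁ = f₂₂ = 2.9/EI and f₁₂ = f₂₁ = 1.45/EI.
Compatibility — zero rotation at each built-in end:
  2.9 M_A + 1.45 M_C = 744.8
  1.45 M_A + 2.9 M_C = 795.1
Solving the pair gives M_A = 159.6 kN·m and M_C = 194.3 kN·m (hogging).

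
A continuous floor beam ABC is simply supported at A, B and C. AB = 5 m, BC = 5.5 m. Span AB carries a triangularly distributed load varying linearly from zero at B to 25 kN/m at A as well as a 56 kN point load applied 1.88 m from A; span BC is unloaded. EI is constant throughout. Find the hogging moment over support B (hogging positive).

Insert a hinge at B; M_B is the redundant, and each span becomes simply supported.
Discontinuity in slope at B on the released structure — sum the simple-span end rotations:
  span AB: triangular load, peak 25: 7w₀L³/(360EI) = 60.76/EI
  span AB: point load 56 at a = 1.88: Pab(L + a)/(6LEI) = 75.33/EI
  relative rotation θ_0 = (136.1 + 0)/EI = 136.1/EI
A unit hogging moment at B produces rotation L₁/(3EI) + L₂/(3EI) = 3.5/EI.
Slope continuity at B: θ_0 = M_B·3.5/EI, so M_B = 136.1/3.5 = 38.88 kN·m (hogging).

M_B = 38.88 kN·m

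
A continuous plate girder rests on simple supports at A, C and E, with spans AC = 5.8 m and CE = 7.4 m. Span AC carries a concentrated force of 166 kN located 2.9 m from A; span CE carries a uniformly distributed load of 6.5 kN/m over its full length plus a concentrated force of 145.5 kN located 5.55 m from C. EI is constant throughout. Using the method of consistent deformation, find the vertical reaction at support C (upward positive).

R_C = 197.2 kN

Take M_C as the redundant. Released structure: two simple spans AC and CE with a hinge at C.
End slopes at the hinge C, treating each span as simply supported:
  span AC: point load 166 at a = 2.9: Pab(L + a)/(6LEI) = 349/EI
  span CE: UDL 6.5: wL³/(24EI) = 109.7/EI
  span CE: point load 145.5 at a = 5.55: Pab(L + b)/(6LEI) = 311.2/EI
  relative rotation θ_0 = (349 + 421)/EI = 770/EI
A unit hogging moment at C produces rotation L₁/(3EI) + L₂/(3EI) = 4.4/EI.
Compatibility: M_C·(L₁+L₂)/(3EI) = θ_0, giving M_C = 175 kN·m (hogging).
Span AC, ΣM about A with M_C applied at C: R_C^{AC}·5.8 = 481.4 + 175, so R_C^{AC} = 113.2 kN and R_A = 166 − 113.2 = 52.83 kN.
Span CE, ΣM about E: R_C^{CE}·7.4 = 447.1 + 175, so R_C^{CE} = 84.07 kN and R_E = 193.6 − 84.07 = 109.5 kN.
R_C = 113.2 + 84.07 = 197.2 kN.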